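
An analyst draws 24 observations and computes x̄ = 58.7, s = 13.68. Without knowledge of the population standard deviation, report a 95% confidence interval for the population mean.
(52.92, 64.48)

t-interval (σ unknown):
df = n - 1 = 23
t* = 2.069 for 95% confidence

Margin of error = t* · s/√n = 2.069 · 13.68/√24 = 5.78

CI: (52.92, 64.48)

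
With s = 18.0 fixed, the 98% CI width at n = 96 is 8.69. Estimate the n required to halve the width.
n ≈ 384

CI width ∝ 1/√n
To reduce width by factor 2, need √n to grow by 2 → need 2² = 4 times as many samples.

Current: n = 96, width = 8.69
New: n = 384, width ≈ 4.29

Width reduced by factor of 8.69/4.29 = 2.03.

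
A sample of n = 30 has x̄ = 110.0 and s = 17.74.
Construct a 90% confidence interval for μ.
(104.50, 115.50)

t-interval (σ unknown):
df = n - 1 = 29
t* = 1.699 for 90% confidence

Margin of error = t* · s/√n = 1.699 · 17.74/√30 = 5.50

CI: (104.50, 115.50)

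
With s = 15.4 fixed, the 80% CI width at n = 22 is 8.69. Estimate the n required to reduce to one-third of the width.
n ≈ 198

CI width ∝ 1/√n
To reduce width by factor 3, need √n to grow by 3 → need 3² = 9 times as many samples.

Current: n = 22, width = 8.69
New: n = 198, width ≈ 2.81

Width reduced by factor of 8.69/2.81 = 3.09.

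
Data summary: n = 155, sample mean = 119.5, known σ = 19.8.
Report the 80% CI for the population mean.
(117.46, 121.54)

z-interval (σ known):
z* = 1.282 for 80% confidence

Margin of error = z* · σ/√n = 1.282 · 19.8/√155 = 2.04

CI: (119.5 - 2.04, 119.5 + 2.04) = (117.46, 121.54)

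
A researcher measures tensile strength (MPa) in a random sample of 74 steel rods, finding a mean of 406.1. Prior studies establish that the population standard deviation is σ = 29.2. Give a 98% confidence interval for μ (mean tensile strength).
(398.20, 414.00)

z-interval (σ known):
z* = 2.326 for 98% confidence

Margin of error = z* · σ/√n = 2.326 · 29.2/√74 = 7.90

CI: (406.1 - 7.90, 406.1 + 7.90) = (398.20, 414.00)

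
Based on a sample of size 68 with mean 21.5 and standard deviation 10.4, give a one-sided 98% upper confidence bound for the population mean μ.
μ ≤ 24.14

Upper bound (one-sided):
t* = 2.095 (one-sided for 98%)
Upper bound = x̄ + t* · s/√n = 21.5 + 2.095 · 10.4/√68 = 24.14

We are 98% confident that μ ≤ 24.14.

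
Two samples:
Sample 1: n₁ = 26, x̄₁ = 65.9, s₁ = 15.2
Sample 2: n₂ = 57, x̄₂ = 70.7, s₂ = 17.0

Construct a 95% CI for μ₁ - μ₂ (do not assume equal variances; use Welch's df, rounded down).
(-12.29, 2.69)

Difference: x̄₁ - x̄₂ = -4.80
SE = √(s₁²/n₁ + s₂²/n₂) = √(15.2²/26 + 17.0²/57) = 3.7358
df = 53.84 → 53 (Welch–Satterthwaite, rounded down)
t* = 2.006

CI: -4.80 ± 2.006 · 3.7358 = -4.80 ± 7.49 = (-12.29, 2.69)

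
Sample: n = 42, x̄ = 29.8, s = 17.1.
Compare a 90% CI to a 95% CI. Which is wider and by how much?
95% CI is wider by 1.78

df = 41
90% CI: t* = 1.683, (25.36, 34.24), width = 2 · t* · s/√n = 8.88
95% CI: t* = 2.020, (24.47, 35.13), width = 2 · t* · s/√n = 10.66

The 95% CI is wider by 10.66 - 8.88 = 1.78.
Higher confidence requires a wider interval.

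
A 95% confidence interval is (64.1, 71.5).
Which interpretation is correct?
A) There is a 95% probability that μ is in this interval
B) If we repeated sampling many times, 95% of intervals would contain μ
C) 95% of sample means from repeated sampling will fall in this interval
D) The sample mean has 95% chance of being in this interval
B

A) Wrong — μ is fixed; the randomness lives in the interval, not in μ.
B) Correct — this is the frequentist long-run coverage interpretation.
C) Wrong — coverage applies to intervals containing μ, not to future x̄ values.
D) Wrong — x̄ is observed and sits in the interval by construction.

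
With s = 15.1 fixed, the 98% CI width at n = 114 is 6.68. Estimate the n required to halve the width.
n ≈ 456

CI width ∝ 1/√n
To reduce width by factor 2, need √n to grow by 2 → need 2² = 4 times as many samples.

Current: n = 114, width = 6.68
New: n = 456, width ≈ 3.30

Width reduced by factor of 6.68/3.30 = 2.02.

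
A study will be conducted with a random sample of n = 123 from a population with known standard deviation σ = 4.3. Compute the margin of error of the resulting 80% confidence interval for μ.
Margin of error = 0.50

Margin of error = z* · σ/√n
= 1.282 · 4.3/√123
= 1.282 · 4.3/11.0905
= 0.50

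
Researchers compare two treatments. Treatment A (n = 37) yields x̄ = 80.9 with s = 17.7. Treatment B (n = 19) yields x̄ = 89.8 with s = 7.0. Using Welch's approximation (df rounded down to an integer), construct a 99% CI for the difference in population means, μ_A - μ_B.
(-17.79, -0.01)

Difference: x̄₁ - x̄₂ = -8.90
SE = √(s₁²/n₁ + s₂²/n₂) = √(17.7²/37 + 7.0²/19) = 3.3236
df = 51.68 → 51 (Welch–Satterthwaite, rounded down)
t* = 2.676

CI: -8.90 ± 2.676 · 3.3236 = -8.90 ± 8.89 = (-17.79, -0.01)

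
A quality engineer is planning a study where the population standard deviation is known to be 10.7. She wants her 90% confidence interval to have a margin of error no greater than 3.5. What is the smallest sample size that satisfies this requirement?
n ≥ 26

For margin E ≤ 3.5:
n ≥ (z* · σ / E)²
n ≥ (1.645 · 10.7 / 3.5)²
n ≥ 25.29

Minimum n = 26 (rounding up)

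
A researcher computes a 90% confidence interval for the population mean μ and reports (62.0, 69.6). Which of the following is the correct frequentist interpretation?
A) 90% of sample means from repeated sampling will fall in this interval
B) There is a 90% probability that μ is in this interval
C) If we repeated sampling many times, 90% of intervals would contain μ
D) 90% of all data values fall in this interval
C

A) Wrong — coverage applies to intervals containing μ, not to future x̄ values.
B) Wrong — μ is fixed; the randomness lives in the interval, not in μ.
C) Correct — this is the frequentist long-run coverage interpretation.
D) Wrong — a CI is about the parameter μ, not individual data values.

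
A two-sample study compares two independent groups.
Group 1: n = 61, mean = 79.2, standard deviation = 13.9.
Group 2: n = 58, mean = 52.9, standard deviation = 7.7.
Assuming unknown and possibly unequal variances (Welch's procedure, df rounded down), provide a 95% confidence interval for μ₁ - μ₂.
(22.23, 30.37)

Difference: x̄₁ - x̄₂ = 26.30
SE = √(s₁²/n₁ + s₂²/n₂) = √(13.9²/61 + 7.7²/58) = 2.0469
df = 94.61 → 94 (Welch–Satterthwaite, rounded down)
t* = 1.986

CI: 26.30 ± 1.986 · 2.0469 = 26.30 ± 4.07 = (22.23, 30.37)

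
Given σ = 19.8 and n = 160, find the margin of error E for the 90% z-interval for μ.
Margin of error = 2.57

Margin of error = z* · σ/√n
= 1.645 · 19.8/√160
= 1.645 · 19.8/12.6491
= 2.57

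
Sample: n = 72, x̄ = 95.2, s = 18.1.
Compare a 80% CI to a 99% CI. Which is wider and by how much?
99% CI is wider by 5.77

df = 71
80% CI: t* = 1.294, (92.44, 97.96), width = 2 · t* · s/√n = 5.52
99% CI: t* = 2.647, (89.55, 100.85), width = 2 · t* · s/√n = 11.29

The 99% CI is wider by 11.29 - 5.52 = 5.77.
Higher confidence requires a wider interval.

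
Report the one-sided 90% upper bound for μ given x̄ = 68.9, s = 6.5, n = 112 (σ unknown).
μ ≤ 69.69

Upper bound (one-sided):
t* = 1.289 (one-sided for 90%)
Upper bound = x̄ + t* · s/√n = 68.9 + 1.289 · 6.5/√112 = 69.69

We are 90% confident that μ ≤ 69.69.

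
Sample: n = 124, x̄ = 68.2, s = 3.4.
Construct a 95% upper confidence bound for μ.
μ ≤ 68.71

Upper bound (one-sided):
t* = 1.657 (one-sided for 95%)
Upper bound = x̄ + t* · s/√n = 68.2 + 1.657 · 3.4/√124 = 68.71

We are 95% confident that μ ≤ 68.71.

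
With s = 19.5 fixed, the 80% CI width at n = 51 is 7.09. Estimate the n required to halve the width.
n ≈ 204

CI width ∝ 1/√n
To reduce width by factor 2, need √n to grow by 2 → need 2² = 4 times as many samples.

Current: n = 51, width = 7.09
New: n = 204, width ≈ 3.51

Width reduced by factor of 7.09/3.51 = 2.02.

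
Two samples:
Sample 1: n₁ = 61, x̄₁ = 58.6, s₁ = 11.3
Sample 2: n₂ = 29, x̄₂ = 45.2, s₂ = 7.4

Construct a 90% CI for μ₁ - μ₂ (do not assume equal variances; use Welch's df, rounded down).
(10.08, 16.72)

Difference: x̄₁ - x̄₂ = 13.40
SE = √(s₁²/n₁ + s₂²/n₂) = √(11.3²/61 + 7.4²/29) = 1.9954
df = 79.12 → 79 (Welch–Satterthwaite, rounded down)
t* = 1.664

CI: 13.40 ± 1.664 · 1.9954 = 13.40 ± 3.32 = (10.08, 16.72)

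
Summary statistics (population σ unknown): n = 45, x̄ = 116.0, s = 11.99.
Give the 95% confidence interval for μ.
(112.40, 119.60)

t-interval (σ unknown):
df = n - 1 = 44
t* = 2.015 for 95% confidence

Margin of error = t* · s/√n = 2.015 · 11.99/√45 = 3.60

CI: (112.40, 119.60)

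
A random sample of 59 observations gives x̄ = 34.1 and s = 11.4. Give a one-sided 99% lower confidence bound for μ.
μ ≥ 30.55

Lower bound (one-sided):
t* = 2.392 (one-sided for 99%)
Lower bound = x̄ - t* · s/√n = 34.1 - 2.392 · 11.4/√59 = 30.55

We are 99% confident that μ ≥ 30.55.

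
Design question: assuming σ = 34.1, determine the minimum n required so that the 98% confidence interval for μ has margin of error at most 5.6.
n ≥ 201

For margin E ≤ 5.6:
n ≥ (z* · σ / E)²
n ≥ (2.326 · 34.1 / 5.6)²
n ≥ 200.61

Minimum n = 201 (rounding up)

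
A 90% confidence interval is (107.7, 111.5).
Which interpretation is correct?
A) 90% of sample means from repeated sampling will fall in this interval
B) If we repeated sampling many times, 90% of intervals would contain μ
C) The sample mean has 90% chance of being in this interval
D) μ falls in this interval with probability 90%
B

A) Wrong — coverage applies to intervals containing μ, not to future x̄ values.
B) Correct — this is the frequentist long-run coverage interpretation.
C) Wrong — x̄ is observed and sits in the interval by construction.
D) Wrong — μ is fixed; the randomness lives in the interval, not in μ.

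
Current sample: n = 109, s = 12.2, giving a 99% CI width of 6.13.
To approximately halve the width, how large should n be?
n ≈ 436

CI width ∝ 1/√n
To reduce width by factor 2, need √n to grow by 2 → need 2² = 4 times as many samples.

Current: n = 109, width = 6.13
New: n = 436, width ≈ 3.02

Width reduced by factor of 6.13/3.02 = 2.03.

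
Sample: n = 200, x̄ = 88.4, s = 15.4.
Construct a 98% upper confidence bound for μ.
μ ≤ 90.65

Upper bound (one-sided):
t* = 2.067 (one-sided for 98%)
Upper bound = x̄ + t* · s/√n = 88.4 + 2.067 · 15.4/√200 = 90.65

We are 98% confident that μ ≤ 90.65.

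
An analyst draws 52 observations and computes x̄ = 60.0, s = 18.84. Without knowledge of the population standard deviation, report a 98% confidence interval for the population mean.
(53.72, 66.28)

t-interval (σ unknown):
df = n - 1 = 51
t* = 2.402 for 98% confidence

Margin of error = t* · s/√n = 2.402 · 18.84/√52 = 6.28

CI: (53.72, 66.28)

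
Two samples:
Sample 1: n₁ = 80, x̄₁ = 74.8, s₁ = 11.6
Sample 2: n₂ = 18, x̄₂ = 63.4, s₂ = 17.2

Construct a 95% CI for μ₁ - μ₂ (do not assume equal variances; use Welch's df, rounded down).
(2.52, 20.28)

Difference: x̄₁ - x̄₂ = 11.40
SE = √(s₁²/n₁ + s₂²/n₂) = √(11.6²/80 + 17.2²/18) = 4.2565
df = 20.61 → 20 (Welch–Satterthwaite, rounded down)
t* = 2.086

CI: 11.40 ± 2.086 · 4.2565 = 11.40 ± 8.88 = (2.52, 20.28)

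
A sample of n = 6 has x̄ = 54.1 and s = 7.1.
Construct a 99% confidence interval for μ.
(42.41, 65.79)

t-interval (σ unknown):
df = n - 1 = 5
t* = 4.032 for 99% confidence

Margin of error = t* · s/√n = 4.032 · 7.1/√6 = 11.69

CI: (42.41, 65.79)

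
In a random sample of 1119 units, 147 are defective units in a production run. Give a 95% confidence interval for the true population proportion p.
(0.112, 0.151)

Proportion CI:
p̂ = 147/1119 = 0.13137
SE = √(p̂(1-p̂)/n) = √(0.13137 · 0.86863 / 1119) = 0.01010

z* = 1.960
Margin = z* · SE = 1.960 · 0.01010 = 0.0198

CI: 0.13137 ± 0.0198 = (0.112, 0.151)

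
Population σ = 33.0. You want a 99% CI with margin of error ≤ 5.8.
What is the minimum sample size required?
n ≥ 215

For margin E ≤ 5.8:
n ≥ (z* · σ / E)²
n ≥ (2.576 · 33.0 / 5.8)²
n ≥ 214.81

Minimum n = 215 (rounding up)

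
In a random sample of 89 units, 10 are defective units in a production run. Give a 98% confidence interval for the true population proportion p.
(0.034, 0.190)

Proportion CI:
p̂ = 10/89 = 0.11236
SE = √(p̂(1-p̂)/n) = √(0.11236 · 0.88764 / 89) = 0.03348

z* = 2.326
Margin = z* · SE = 2.326 · 0.03348 = 0.0779

CI: 0.11236 ± 0.0779 = (0.034, 0.190)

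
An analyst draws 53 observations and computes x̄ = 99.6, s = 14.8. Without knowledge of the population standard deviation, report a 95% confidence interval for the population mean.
(95.52, 103.68)

t-interval (σ unknown):
df = n - 1 = 52
t* = 2.007 for 95% confidence

Margin of error = t* · s/√n = 2.007 · 14.8/√53 = 4.08

CI: (95.52, 103.68)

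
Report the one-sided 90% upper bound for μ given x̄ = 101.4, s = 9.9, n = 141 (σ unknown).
μ ≤ 102.47

Upper bound (one-sided):
t* = 1.288 (one-sided for 90%)
Upper bound = x̄ + t* · s/√n = 101.4 + 1.288 · 9.9/√141 = 102.47

We are 90% confident that μ ≤ 102.47.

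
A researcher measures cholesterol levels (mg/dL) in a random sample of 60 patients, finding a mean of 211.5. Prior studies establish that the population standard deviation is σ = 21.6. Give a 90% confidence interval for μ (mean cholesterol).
(206.91, 216.09)

z-interval (σ known):
z* = 1.645 for 90% confidence

Margin of error = z* · σ/√n = 1.645 · 21.6/√60 = 4.59

CI: (211.5 - 4.59, 211.5 + 4.59) = (206.91, 216.09)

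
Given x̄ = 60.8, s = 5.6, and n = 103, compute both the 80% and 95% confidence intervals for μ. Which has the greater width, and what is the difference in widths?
95% CI is wider by 0.77

df = 102
80% CI: t* = 1.290, (60.09, 61.51), width = 2 · t* · s/√n = 1.42
95% CI: t* = 1.983, (59.71, 61.89), width = 2 · t* · s/√n = 2.19

The 95% CI is wider by 2.19 - 1.42 = 0.77.
Higher confidence requires a wider interval.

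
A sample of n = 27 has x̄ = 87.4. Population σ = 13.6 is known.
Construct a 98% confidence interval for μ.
(81.31, 93.49)

z-interval (σ known):
z* = 2.326 for 98% confidence

Margin of error = z* · σ/√n = 2.326 · 13.6/√27 = 6.09

CI: (87.4 - 6.09, 87.4 + 6.09) = (81.31, 93.49)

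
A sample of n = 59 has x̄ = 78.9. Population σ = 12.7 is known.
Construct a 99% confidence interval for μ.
(74.64, 83.16)

z-interval (σ known):
z* = 2.576 for 99% confidence

Margin of error = z* · σ/√n = 2.576 · 12.7/√59 = 4.26

CI: (78.9 - 4.26, 78.9 + 4.26) = (74.64, 83.16)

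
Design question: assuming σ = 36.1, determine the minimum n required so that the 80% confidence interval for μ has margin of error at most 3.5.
n ≥ 175

For margin E ≤ 3.5:
n ≥ (z* · σ / E)²
n ≥ (1.282 · 36.1 / 3.5)²
n ≥ 174.85

Minimum n = 175 (rounding up)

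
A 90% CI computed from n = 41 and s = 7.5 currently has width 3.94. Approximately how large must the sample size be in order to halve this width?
n ≈ 164

CI width ∝ 1/√n
To reduce width by factor 2, need √n to grow by 2 → need 2² = 4 times as many samples.

Current: n = 41, width = 3.94
New: n = 164, width ≈ 1.94

Width reduced by factor of 3.94/1.94 = 2.03.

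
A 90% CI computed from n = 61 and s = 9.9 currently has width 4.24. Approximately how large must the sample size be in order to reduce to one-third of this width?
n ≈ 549

CI width ∝ 1/√n
To reduce width by factor 3, need √n to grow by 3 → need 3² = 9 times as many samples.

Current: n = 61, width = 4.24
New: n = 549, width ≈ 1.39

Width reduced by factor of 4.24/1.39 = 3.05.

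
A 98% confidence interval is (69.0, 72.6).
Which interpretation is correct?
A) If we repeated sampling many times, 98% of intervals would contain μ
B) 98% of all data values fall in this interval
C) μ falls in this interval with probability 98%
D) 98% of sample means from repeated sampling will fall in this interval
A

A) Correct — this is the frequentist long-run coverage interpretation.
B) Wrong — a CI is about the parameter μ, not individual data values.
C) Wrong — μ is fixed; the randomness lives in the interval, not in μ.
D) Wrong — coverage applies to intervals containing μ, not to future x̄ values.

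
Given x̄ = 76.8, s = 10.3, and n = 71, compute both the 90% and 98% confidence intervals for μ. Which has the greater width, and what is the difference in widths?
98% CI is wider by 1.74

df = 70
90% CI: t* = 1.667, (74.76, 78.84), width = 2 · t* · s/√n = 4.08
98% CI: t* = 2.381, (73.89, 79.71), width = 2 · t* · s/√n = 5.82

The 98% CI is wider by 5.82 - 4.08 = 1.74.
Higher confidence requires a wider interval.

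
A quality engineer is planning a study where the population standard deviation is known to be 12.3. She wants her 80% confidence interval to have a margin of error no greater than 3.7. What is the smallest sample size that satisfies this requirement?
n ≥ 19

For margin E ≤ 3.7:
n ≥ (z* · σ / E)²
n ≥ (1.282 · 12.3 / 3.7)²
n ≥ 18.16

Minimum n = 19 (rounding up)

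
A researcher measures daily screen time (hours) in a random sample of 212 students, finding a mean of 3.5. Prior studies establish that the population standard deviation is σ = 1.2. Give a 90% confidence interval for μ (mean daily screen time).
(3.36, 3.64)

z-interval (σ known):
z* = 1.645 for 90% confidence

Margin of error = z* · σ/√n = 1.645 · 1.2/√212 = 0.14

CI: (3.5 - 0.14, 3.5 + 0.14) = (3.36, 3.64)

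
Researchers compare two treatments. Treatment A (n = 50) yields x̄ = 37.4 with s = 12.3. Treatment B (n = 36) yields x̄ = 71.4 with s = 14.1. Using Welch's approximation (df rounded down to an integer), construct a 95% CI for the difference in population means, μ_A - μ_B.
(-39.83, -28.17)

Difference: x̄₁ - x̄₂ = -34.00
SE = √(s₁²/n₁ + s₂²/n₂) = √(12.3²/50 + 14.1²/36) = 2.9237
df = 69.05 → 69 (Welch–Satterthwaite, rounded down)
t* = 1.995

CI: -34.00 ± 1.995 · 2.9237 = -34.00 ± 5.83 = (-39.83, -28.17)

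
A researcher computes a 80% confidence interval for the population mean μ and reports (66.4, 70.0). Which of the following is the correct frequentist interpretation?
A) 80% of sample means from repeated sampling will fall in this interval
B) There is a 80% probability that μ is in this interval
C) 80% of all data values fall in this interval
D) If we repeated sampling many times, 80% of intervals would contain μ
D

A) Wrong — coverage applies to intervals containing μ, not to future x̄ values.
B) Wrong — μ is fixed; the randomness lives in the interval, not in μ.
C) Wrong — a CI is about the parameter μ, not individual data values.
D) Correct — this is the frequentist long-run coverage interpretation.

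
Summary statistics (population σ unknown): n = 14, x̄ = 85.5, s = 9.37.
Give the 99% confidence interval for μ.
(77.96, 93.04)

t-interval (σ unknown):
df = n - 1 = 13
t* = 3.012 for 99% confidence

Margin of error = t* · s/√n = 3.012 · 9.37/√14 = 7.54

CI: (77.96, 93.04)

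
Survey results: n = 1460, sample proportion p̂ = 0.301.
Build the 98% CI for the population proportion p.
(0.273, 0.329)

Proportion CI:
SE = √(p̂(1-p̂)/n) = √(0.301 · 0.699 / 1460) = 0.01200

z* = 2.326
Margin = z* · SE = 2.326 · 0.01200 = 0.0279

CI: 0.301 ± 0.0279 = (0.273, 0.329)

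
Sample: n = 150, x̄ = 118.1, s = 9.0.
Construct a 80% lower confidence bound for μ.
μ ≥ 117.48

Lower bound (one-sided):
t* = 0.844 (one-sided for 80%)
Lower bound = x̄ - t* · s/√n = 118.1 - 0.844 · 9.0/√150 = 117.48

We are 80% confident that μ ≥ 117.48.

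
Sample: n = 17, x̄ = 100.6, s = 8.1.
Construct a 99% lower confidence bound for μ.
μ ≥ 95.53

Lower bound (one-sided):
t* = 2.583 (one-sided for 99%)
Lower bound = x̄ - t* · s/√n = 100.6 - 2.583 · 8.1/√17 = 95.53

We are 99% confident that μ ≥ 95.53.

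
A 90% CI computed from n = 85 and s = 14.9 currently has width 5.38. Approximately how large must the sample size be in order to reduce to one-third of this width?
n ≈ 765

CI width ∝ 1/√n
To reduce width by factor 3, need √n to grow by 3 → need 3² = 9 times as many samples.

Current: n = 85, width = 5.38
New: n = 765, width ≈ 1.77

Width reduced by factor of 5.38/1.77 = 3.04.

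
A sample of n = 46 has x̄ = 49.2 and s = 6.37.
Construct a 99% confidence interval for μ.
(46.67, 51.73)

t-interval (σ unknown):
df = n - 1 = 45
t* = 2.690 for 99% confidence

Margin of error = t* · s/√n = 2.690 · 6.37/√46 = 2.53

CI: (46.67, 51.73)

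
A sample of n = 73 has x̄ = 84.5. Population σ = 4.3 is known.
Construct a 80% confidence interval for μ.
(83.85, 85.15)

z-interval (σ known):
z* = 1.282 for 80% confidence

Margin of error = z* · σ/√n = 1.282 · 4.3/√73 = 0.65

CI: (84.5 - 0.65, 84.5 + 0.65) = (83.85, 85.15)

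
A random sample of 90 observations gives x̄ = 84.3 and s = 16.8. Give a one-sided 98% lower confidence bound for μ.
μ ≥ 80.61

Lower bound (one-sided):
t* = 2.084 (one-sided for 98%)
Lower bound = x̄ - t* · s/√n = 84.3 - 2.084 · 16.8/√90 = 80.61

We are 98% confident that μ ≥ 80.61.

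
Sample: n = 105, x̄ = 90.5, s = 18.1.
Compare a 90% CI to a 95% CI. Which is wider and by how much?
95% CI is wider by 1.15

df = 104
90% CI: t* = 1.660, (87.57, 93.43), width = 2 · t* · s/√n = 5.86
95% CI: t* = 1.983, (87.00, 94.00), width = 2 · t* · s/√n = 7.01

The 95% CI is wider by 7.01 - 5.86 = 1.15.
Higher confidence requires a wider interval.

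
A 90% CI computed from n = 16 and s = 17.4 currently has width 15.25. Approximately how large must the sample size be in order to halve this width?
n ≈ 64

CI width ∝ 1/√n
To reduce width by factor 2, need √n to grow by 2 → need 2² = 4 times as many samples.

Current: n = 16, width = 15.25
New: n = 64, width ≈ 7.26

Width reduced by factor of 15.25/7.26 = 2.10.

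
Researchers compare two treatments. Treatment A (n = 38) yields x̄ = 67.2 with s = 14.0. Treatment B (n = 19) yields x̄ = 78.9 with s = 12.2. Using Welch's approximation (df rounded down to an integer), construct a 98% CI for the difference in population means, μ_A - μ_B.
(-20.43, -2.97)

Difference: x̄₁ - x̄₂ = -11.70
SE = √(s₁²/n₁ + s₂²/n₂) = √(14.0²/38 + 12.2²/19) = 3.6044
df = 40.88 → 40 (Welch–Satterthwaite, rounded down)
t* = 2.423

CI: -11.70 ± 2.423 · 3.6044 = -11.70 ± 8.73 = (-20.43, -2.97)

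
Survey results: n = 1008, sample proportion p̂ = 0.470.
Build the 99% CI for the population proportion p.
(0.430, 0.510)

Proportion CI:
SE = √(p̂(1-p̂)/n) = √(0.470 · 0.530 / 1008) = 0.01572

z* = 2.576
Margin = z* · SE = 2.576 · 0.01572 = 0.0405

CI: 0.470 ± 0.0405 = (0.430, 0.510)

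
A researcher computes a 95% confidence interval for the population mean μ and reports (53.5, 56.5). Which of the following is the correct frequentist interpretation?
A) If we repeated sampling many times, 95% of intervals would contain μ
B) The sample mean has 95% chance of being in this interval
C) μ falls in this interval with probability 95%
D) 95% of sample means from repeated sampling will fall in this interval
A

A) Correct — this is the frequentist long-run coverage interpretation.
B) Wrong — x̄ is observed and sits in the interval by construction.
C) Wrong — μ is fixed; the randomness lives in the interval, not in μ.
D) Wrong — coverage applies to intervals containing μ, not to future x̄ values.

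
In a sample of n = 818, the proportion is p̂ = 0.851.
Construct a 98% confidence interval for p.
(0.822, 0.880)

Proportion CI:
SE = √(p̂(1-p̂)/n) = √(0.851 · 0.149 / 818) = 0.01245

z* = 2.326
Margin = z* · SE = 2.326 · 0.01245 = 0.0290

CI: 0.851 ± 0.0290 = (0.822, 0.880)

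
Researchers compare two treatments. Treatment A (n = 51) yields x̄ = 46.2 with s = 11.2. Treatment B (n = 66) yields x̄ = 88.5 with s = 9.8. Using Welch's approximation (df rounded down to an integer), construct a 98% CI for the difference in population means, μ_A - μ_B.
(-46.98, -37.62)

Difference: x̄₁ - x̄₂ = -42.30
SE = √(s₁²/n₁ + s₂²/n₂) = √(11.2²/51 + 9.8²/66) = 1.9786
df = 99.79 → 99 (Welch–Satterthwaite, rounded down)
t* = 2.365

CI: -42.30 ± 2.365 · 1.9786 = -42.30 ± 4.68 = (-46.98, -37.62)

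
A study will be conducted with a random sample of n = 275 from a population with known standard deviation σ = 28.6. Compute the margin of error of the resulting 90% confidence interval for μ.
Margin of error = 2.84

Margin of error = z* · σ/√n
= 1.645 · 28.6/√275
= 1.645 · 28.6/16.5831
= 2.84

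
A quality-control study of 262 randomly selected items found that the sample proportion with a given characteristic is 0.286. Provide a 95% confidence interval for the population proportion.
(0.231, 0.341)

Proportion CI:
SE = √(p̂(1-p̂)/n) = √(0.286 · 0.714 / 262) = 0.02792

z* = 1.960
Margin = z* · SE = 1.960 · 0.02792 = 0.0547

CI: 0.286 ± 0.0547 = (0.231, 0.341)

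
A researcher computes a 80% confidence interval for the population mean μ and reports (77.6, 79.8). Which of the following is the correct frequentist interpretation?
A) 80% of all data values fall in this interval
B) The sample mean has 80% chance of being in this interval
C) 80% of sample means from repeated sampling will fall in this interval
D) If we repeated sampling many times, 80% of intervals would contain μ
D

A) Wrong — a CI is about the parameter μ, not individual data values.
B) Wrong — x̄ is observed and sits in the interval by construction.
C) Wrong — coverage applies to intervals containing μ, not to future x̄ values.
D) Correct — this is the frequentist long-run coverage interpretation.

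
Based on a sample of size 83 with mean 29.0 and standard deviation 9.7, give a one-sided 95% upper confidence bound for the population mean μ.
μ ≤ 30.77

Upper bound (one-sided):
t* = 1.664 (one-sided for 95%)
Upper bound = x̄ + t* · s/√n = 29.0 + 1.664 · 9.7/√83 = 30.77

We are 95% confident that μ ≤ 30.77.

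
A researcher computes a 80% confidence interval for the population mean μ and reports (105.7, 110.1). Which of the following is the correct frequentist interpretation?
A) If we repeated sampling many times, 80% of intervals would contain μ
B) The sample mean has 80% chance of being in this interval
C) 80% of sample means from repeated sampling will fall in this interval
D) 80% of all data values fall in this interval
A

A) Correct — this is the frequentist long-run coverage interpretation.
B) Wrong — x̄ is observed and sits in the interval by construction.
C) Wrong — coverage applies to intervals containing μ, not to future x̄ values.
D) Wrong — a CI is about the parameter μ, not individual data values.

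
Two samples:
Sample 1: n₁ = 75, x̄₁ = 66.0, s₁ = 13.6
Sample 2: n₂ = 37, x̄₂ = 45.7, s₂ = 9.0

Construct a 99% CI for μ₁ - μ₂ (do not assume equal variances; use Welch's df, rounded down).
(14.63, 25.97)

Difference: x̄₁ - x̄₂ = 20.30
SE = √(s₁²/n₁ + s₂²/n₂) = √(13.6²/75 + 9.0²/37) = 2.1576
df = 100.65 → 100 (Welch–Satterthwaite, rounded down)
t* = 2.626

CI: 20.30 ± 2.626 · 2.1576 = 20.30 ± 5.67 = (14.63, 25.97)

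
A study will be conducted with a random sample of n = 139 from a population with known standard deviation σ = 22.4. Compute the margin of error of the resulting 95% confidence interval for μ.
Margin of error = 3.72

Margin of error = z* · σ/√n
= 1.960 · 22.4/√139
= 1.960 · 22.4/11.7898
= 3.72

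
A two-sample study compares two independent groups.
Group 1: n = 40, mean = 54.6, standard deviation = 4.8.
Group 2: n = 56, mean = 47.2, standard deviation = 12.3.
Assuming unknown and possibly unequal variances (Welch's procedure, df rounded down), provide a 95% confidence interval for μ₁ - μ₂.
(3.79, 11.01)

Difference: x̄₁ - x̄₂ = 7.40
SE = √(s₁²/n₁ + s₂²/n₂) = √(4.8²/40 + 12.3²/56) = 1.8104
df = 76.08 → 76 (Welch–Satterthwaite, rounded down)
t* = 1.992

CI: 7.40 ± 1.992 · 1.8104 = 7.40 ± 3.61 = (3.79, 11.01)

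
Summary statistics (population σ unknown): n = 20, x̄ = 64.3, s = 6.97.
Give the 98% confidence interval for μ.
(60.34, 68.26)

t-interval (σ unknown):
df = n - 1 = 19
t* = 2.539 for 98% confidence

Margin of error = t* · s/√n = 2.539 · 6.97/√20 = 3.96

CI: (60.34, 68.26)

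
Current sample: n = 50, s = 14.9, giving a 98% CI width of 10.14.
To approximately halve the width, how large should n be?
n ≈ 200

CI width ∝ 1/√n
To reduce width by factor 2, need √n to grow by 2 → need 2² = 4 times as many samples.

Current: n = 50, width = 10.14
New: n = 200, width ≈ 4.94

Width reduced by factor of 10.14/4.94 = 2.05.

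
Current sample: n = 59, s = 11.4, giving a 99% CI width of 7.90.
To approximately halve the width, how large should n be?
n ≈ 236

CI width ∝ 1/√n
To reduce width by factor 2, need √n to grow by 2 → need 2² = 4 times as many samples.

Current: n = 59, width = 7.90
New: n = 236, width ≈ 3.85

Width reduced by factor of 7.90/3.85 = 2.05.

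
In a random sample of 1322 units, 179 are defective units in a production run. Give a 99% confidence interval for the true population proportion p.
(0.111, 0.160)

Proportion CI:
p̂ = 179/1322 = 0.13540
SE = √(p̂(1-p̂)/n) = √(0.13540 · 0.86460 / 1322) = 0.00941

z* = 2.576
Margin = z* · SE = 2.576 · 0.00941 = 0.0242

CI: 0.13540 ± 0.0242 = (0.111, 0.160)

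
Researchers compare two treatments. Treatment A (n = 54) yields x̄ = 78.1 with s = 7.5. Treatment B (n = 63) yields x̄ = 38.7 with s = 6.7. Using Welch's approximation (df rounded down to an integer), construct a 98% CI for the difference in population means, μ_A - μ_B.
(36.27, 42.53)

Difference: x̄₁ - x̄₂ = 39.40
SE = √(s₁²/n₁ + s₂²/n₂) = √(7.5²/54 + 6.7²/63) = 1.3245
df = 107.36 → 107 (Welch–Satterthwaite, rounded down)
t* = 2.362

CI: 39.40 ± 2.362 · 1.3245 = 39.40 ± 3.13 = (36.27, 42.53)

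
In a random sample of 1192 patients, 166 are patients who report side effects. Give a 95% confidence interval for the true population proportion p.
(0.120, 0.159)

Proportion CI:
p̂ = 166/1192 = 0.13926
SE = √(p̂(1-p̂)/n) = √(0.13926 · 0.86074 / 1192) = 0.01003

z* = 1.960
Margin = z* · SE = 1.960 · 0.01003 = 0.0197

CI: 0.13926 ± 0.0197 = (0.120, 0.159)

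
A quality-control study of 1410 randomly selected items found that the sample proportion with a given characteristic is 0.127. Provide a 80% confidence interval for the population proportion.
(0.116, 0.138)

Proportion CI:
SE = √(p̂(1-p̂)/n) = √(0.127 · 0.873 / 1410) = 0.00887

z* = 1.282
Margin = z* · SE = 1.282 · 0.00887 = 0.0114

CI: 0.127 ± 0.0114 = (0.116, 0.138)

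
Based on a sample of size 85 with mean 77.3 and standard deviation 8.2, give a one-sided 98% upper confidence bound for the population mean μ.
μ ≤ 79.16

Upper bound (one-sided):
t* = 2.086 (one-sided for 98%)
Upper bound = x̄ + t* · s/√n = 77.3 + 2.086 · 8.2/√85 = 79.16

We are 98% confident that μ ≤ 79.16.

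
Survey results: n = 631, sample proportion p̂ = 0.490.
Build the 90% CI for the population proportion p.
(0.457, 0.523)

Proportion CI:
SE = √(p̂(1-p̂)/n) = √(0.490 · 0.510 / 631) = 0.01990

z* = 1.645
Margin = z* · SE = 1.645 · 0.01990 = 0.0327

CI: 0.490 ± 0.0327 = (0.457, 0.523)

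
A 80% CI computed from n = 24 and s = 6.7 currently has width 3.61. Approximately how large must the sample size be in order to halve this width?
n ≈ 96

CI width ∝ 1/√n
To reduce width by factor 2, need √n to grow by 2 → need 2² = 4 times as many samples.

Current: n = 24, width = 3.61
New: n = 96, width ≈ 1.77

Width reduced by factor of 3.61/1.77 = 2.04.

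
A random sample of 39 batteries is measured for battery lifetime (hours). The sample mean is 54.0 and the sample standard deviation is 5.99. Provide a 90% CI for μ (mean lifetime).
(52.38, 55.62)

t-interval (σ unknown):
df = n - 1 = 38
t* = 1.686 for 90% confidence

Margin of error = t* · s/√n = 1.686 · 5.99/√39 = 1.62

CI: (52.38, 55.62)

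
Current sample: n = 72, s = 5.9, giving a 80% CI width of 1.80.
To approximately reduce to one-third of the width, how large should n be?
n ≈ 648

CI width ∝ 1/√n
To reduce width by factor 3, need √n to grow by 3 → need 3² = 9 times as many samples.

Current: n = 72, width = 1.80
New: n = 648, width ≈ 0.59

Width reduced by factor of 1.80/0.59 = 3.05.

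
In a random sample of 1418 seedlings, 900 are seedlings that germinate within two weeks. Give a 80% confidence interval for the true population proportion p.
(0.618, 0.651)

Proportion CI:
p̂ = 900/1418 = 0.63470
SE = √(p̂(1-p̂)/n) = √(0.63470 · 0.36530 / 1418) = 0.01279

z* = 1.282
Margin = z* · SE = 1.282 · 0.01279 = 0.0164

CI: 0.63470 ± 0.0164 = (0.618, 0.651)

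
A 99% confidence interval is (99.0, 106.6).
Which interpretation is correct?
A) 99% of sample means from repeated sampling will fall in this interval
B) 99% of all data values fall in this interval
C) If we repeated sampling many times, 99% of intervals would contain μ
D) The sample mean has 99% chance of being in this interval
C

A) Wrong — coverage applies to intervals containing μ, not to future x̄ values.
B) Wrong — a CI is about the parameter μ, not individual data values.
C) Correct — this is the frequentist long-run coverage interpretation.
D) Wrong — x̄ is observed and sits in the interval by construction.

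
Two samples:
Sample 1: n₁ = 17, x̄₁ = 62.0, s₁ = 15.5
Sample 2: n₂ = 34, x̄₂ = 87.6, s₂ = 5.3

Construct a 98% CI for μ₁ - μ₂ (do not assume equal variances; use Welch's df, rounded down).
(-35.53, -15.67)

Difference: x̄₁ - x̄₂ = -25.60
SE = √(s₁²/n₁ + s₂²/n₂) = √(15.5²/17 + 5.3²/34) = 3.8676
df = 17.90 → 17 (Welch–Satterthwaite, rounded down)
t* = 2.567

CI: -25.60 ± 2.567 · 3.8676 = -25.60 ± 9.93 = (-35.53, -15.67)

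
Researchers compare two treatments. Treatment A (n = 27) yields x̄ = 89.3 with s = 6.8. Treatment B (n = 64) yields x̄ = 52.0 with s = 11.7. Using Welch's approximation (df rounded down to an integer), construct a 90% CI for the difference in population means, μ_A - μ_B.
(34.03, 40.57)

Difference: x̄₁ - x̄₂ = 37.30
SE = √(s₁²/n₁ + s₂²/n₂) = √(6.8²/27 + 11.7²/64) = 1.9625
df = 80.00 → 80 (Welch–Satterthwaite, rounded down)
t* = 1.664

CI: 37.30 ± 1.664 · 1.9625 = 37.30 ± 3.27 = (34.03, 40.57)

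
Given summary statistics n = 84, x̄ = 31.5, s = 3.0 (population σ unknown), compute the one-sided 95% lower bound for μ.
μ ≥ 30.96

Lower bound (one-sided):
t* = 1.663 (one-sided for 95%)
Lower bound = x̄ - t* · s/√n = 31.5 - 1.663 · 3.0/√84 = 30.96

We are 95% confident that μ ≥ 30.96.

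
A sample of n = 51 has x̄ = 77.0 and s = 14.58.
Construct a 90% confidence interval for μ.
(73.58, 80.42)

t-interval (σ unknown):
df = n - 1 = 50
t* = 1.676 for 90% confidence

Margin of error = t* · s/√n = 1.676 · 14.58/√51 = 3.42

CI: (73.58, 80.42)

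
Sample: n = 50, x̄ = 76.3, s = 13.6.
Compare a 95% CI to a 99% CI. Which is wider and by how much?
99% CI is wider by 2.58

df = 49
95% CI: t* = 2.010, (72.43, 80.17), width = 2 · t* · s/√n = 7.73
99% CI: t* = 2.680, (71.15, 81.45), width = 2 · t* · s/√n = 10.31

The 99% CI is wider by 10.31 - 7.73 = 2.58.
Higher confidence requires a wider interval.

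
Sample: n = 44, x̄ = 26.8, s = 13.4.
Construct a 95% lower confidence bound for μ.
μ ≥ 23.40

Lower bound (one-sided):
t* = 1.681 (one-sided for 95%)
Lower bound = x̄ - t* · s/√n = 26.8 - 1.681 · 13.4/√44 = 23.40

We are 95% confident that μ ≥ 23.40.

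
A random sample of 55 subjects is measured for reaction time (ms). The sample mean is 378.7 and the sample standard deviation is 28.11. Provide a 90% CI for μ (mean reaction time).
(372.35, 385.05)

t-interval (σ unknown):
df = n - 1 = 54
t* = 1.674 for 90% confidence

Margin of error = t* · s/√n = 1.674 · 28.11/√55 = 6.35

CI: (372.35, 385.05)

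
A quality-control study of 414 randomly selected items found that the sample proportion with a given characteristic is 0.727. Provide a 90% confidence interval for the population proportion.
(0.691, 0.763)

Proportion CI:
SE = √(p̂(1-p̂)/n) = √(0.727 · 0.273 / 414) = 0.02190

z* = 1.645
Margin = z* · SE = 1.645 · 0.02190 = 0.0360

CI: 0.727 ± 0.0360 = (0.691, 0.763)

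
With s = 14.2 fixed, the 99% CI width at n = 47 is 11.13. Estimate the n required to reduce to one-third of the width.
n ≈ 423

CI width ∝ 1/√n
To reduce width by factor 3, need √n to grow by 3 → need 3² = 9 times as many samples.

Current: n = 47, width = 11.13
New: n = 423, width ≈ 3.57

Width reduced by factor of 11.13/3.57 = 3.12.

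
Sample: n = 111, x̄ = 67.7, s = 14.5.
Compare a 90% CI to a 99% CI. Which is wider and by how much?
99% CI is wider by 2.64

df = 110
90% CI: t* = 1.659, (65.42, 69.98), width = 2 · t* · s/√n = 4.57
99% CI: t* = 2.621, (64.09, 71.31), width = 2 · t* · s/√n = 7.21

The 99% CI is wider by 7.21 - 4.57 = 2.64.
Higher confidence requires a wider interval.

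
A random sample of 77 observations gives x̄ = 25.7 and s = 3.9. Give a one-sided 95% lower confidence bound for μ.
μ ≥ 24.96

Lower bound (one-sided):
t* = 1.665 (one-sided for 95%)
Lower bound = x̄ - t* · s/√n = 25.7 - 1.665 · 3.9/√77 = 24.96

We are 95% confident that μ ≥ 24.96.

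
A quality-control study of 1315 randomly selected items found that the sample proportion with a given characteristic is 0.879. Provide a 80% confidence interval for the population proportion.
(0.867, 0.891)

Proportion CI:
SE = √(p̂(1-p̂)/n) = √(0.879 · 0.121 / 1315) = 0.00899

z* = 1.282
Margin = z* · SE = 1.282 · 0.00899 = 0.0115

CI: 0.879 ± 0.0115 = (0.867, 0.891)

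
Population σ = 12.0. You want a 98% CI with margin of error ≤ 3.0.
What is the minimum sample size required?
n ≥ 87

For margin E ≤ 3.0:
n ≥ (z* · σ / E)²
n ≥ (2.326 · 12.0 / 3.0)²
n ≥ 86.56

Minimum n = 87 (rounding up)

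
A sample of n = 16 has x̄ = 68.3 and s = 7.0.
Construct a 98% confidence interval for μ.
(63.75, 72.85)

t-interval (σ unknown):
df = n - 1 = 15
t* = 2.602 for 98% confidence

Margin of error = t* · s/√n = 2.602 · 7.0/√16 = 4.55

CI: (63.75, 72.85)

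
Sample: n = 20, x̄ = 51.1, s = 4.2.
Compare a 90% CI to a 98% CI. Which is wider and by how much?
98% CI is wider by 1.52

df = 19
90% CI: t* = 1.729, (49.48, 52.72), width = 2 · t* · s/√n = 3.25
98% CI: t* = 2.539, (48.72, 53.48), width = 2 · t* · s/√n = 4.77

The 98% CI is wider by 4.77 - 3.25 = 1.52.
Higher confidence requires a wider interval.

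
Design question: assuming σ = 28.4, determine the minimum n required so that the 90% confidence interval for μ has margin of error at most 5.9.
n ≥ 63

For margin E ≤ 5.9:
n ≥ (z* · σ / E)²
n ≥ (1.645 · 28.4 / 5.9)²
n ≥ 62.70

Minimum n = 63 (rounding up)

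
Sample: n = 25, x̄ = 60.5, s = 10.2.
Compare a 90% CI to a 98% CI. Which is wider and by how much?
98% CI is wider by 3.19

df = 24
90% CI: t* = 1.711, (57.01, 63.99), width = 2 · t* · s/√n = 6.98
98% CI: t* = 2.492, (55.42, 65.58), width = 2 · t* · s/√n = 10.17

The 98% CI is wider by 10.17 - 6.98 = 3.19.
Higher confidence requires a wider interval.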